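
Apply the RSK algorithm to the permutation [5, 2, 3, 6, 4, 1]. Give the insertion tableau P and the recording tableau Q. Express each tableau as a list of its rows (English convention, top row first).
P = [[1, 3, 4], [2, 6], [5]], Q = [[1, 3, 4], [2, 5], [6]]

Insert each entry of the permutation into P by Schensted row insertion, recording in Q the position of each new cell.

Insert 5: appended to row 1. P = [[5]].
Insert 2: 2 bumps 5 from row 1; 5 starts row 2. P = [[2], [5]].
Insert 3: appended to row 1. P = [[2, 3], [5]].
Insert 6: appended to row 1. P = [[2, 3, 6], [5]].
Insert 4: 4 bumps 6 from row 1; 6 appends to row 2. P = [[2, 3, 4], [5, 6]].
Insert 1: 1 bumps 2 from row 1; 2 bumps 5 from row 2; 5 starts row 3. P = [[1, 3, 4], [2, 6], [5]].

So P = [[1, 3, 4], [2, 6], [5]], Q = [[1, 3, 4], [2, 5], [6]].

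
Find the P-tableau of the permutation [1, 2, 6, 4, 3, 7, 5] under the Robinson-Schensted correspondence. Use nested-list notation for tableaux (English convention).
P = [[1, 2, 3, 5], [4, 7], [6]]

Insert 1: appended to row 1. P = [[1]].
Insert 2: appended to row 1. P = [[1, 2]].
Insert 6: appended to row 1. P = [[1, 2, 6]].
Insert 4: 4 bumps 6 from row 1; 6 starts row 2. P = [[1, 2, 4], [6]].
Insert 3: 3 bumps 4 from row 1; 4 bumps 6 from row 2; 6 starts row 3. P = [[1, 2, 3], [4], [6]].
Insert 7: appended to row 1. P = [[1, 2, 3, 7], [4], [6]].
Insert 5: 5 bumps 7 from row 1; 7 appends to row 2. P = [[1, 2, 3, 5], [4, 7], [6]].

So P = [[1, 2, 3, 5], [4, 7], [6]].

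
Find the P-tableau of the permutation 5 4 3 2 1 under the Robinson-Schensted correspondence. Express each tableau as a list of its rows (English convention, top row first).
P = [[1], [2], [3], [4], [5]]

Insert 5: appended to row 1. P = [[5]].
Insert 4: 4 bumps 5 from row 1; 5 starts row 2. P = [[4], [5]].
Insert 3: 3 bumps 4 from row 1; 4 bumps 5 from row 2; 5 starts row 3. P = [[3], [4], [5]].
Insert 2: 2 bumps 3 from row 1; 3 bumps 4 from row 2; 4 bumps 5 from row 3; 5 starts row 4. P = [[2], [3], [4], [5]].
Insert 1: 1 bumps 2 from row 1; 2 bumps 3 from row 2; 3 bumps 4 from row 3; 4 bumps 5 from row 4; 5 starts row 5. P = [[1], [2], [3], [4], [5]].

So P = [[1], [2], [3], [4], [5]].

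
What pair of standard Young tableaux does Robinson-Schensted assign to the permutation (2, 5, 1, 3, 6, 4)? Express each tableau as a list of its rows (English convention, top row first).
P = [[1, 3, 4], [2, 5, 6]], Q = [[1, 2, 5], [3, 4, 6]]

Insert each entry of the permutation into P by Schensted row insertion, recording in Q the position of each new cell.

Insert 2: appended to row 1. P = [[2]].
Insert 5: appended to row 1. P = [[2, 5]].
Insert 1: 1 bumps 2 from row 1; 2 starts row 2. P = [[1, 5], [2]].
Insert 3: 3 bumps 5 from row 1; 5 appends to row 2. P = [[1, 3], [2, 5]].
Insert 6: appended to row 1. P = [[1, 3, 6], [2, 5]].
Insert 4: 4 bumps 6 from row 1; 6 appends to row 2. P = [[1, 3, 4], [2, 5, 6]].

So P = [[1, 3, 4], [2, 5, 6]], Q = [[1, 2, 5], [3, 4, 6]].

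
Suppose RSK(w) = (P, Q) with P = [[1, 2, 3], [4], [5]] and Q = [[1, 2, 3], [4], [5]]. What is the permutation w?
Reverse RSK: for i = n, n-1, ..., 1, locate i in Q, remove the corresponding corner cell from P, and reverse-bump its entry up through P; the value ejected from row 1 is w(i).

So w = 1 2 5 4 3.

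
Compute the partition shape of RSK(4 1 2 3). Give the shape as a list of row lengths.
[3, 1]

Row-insert each entry into an empty tableau.

After inserting 4: P = [[4]].
After inserting 1: P = [[1], [4]].
After inserting 2: P = [[1, 2], [4]].
After inserting 3: P = [[1, 2, 3], [4]].

The final insertion tableau P = [[1, 2, 3], [4]] has shape [3, 1].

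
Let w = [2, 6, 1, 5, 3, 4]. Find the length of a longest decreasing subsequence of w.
3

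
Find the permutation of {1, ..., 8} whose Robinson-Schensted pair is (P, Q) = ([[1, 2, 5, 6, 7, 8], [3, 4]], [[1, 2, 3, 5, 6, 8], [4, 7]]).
Reverse the RSK construction: for i from n down to 1, find the cell of Q containing i, remove the entry at that cell from P, and reverse-bump it up through P; the value ejected from row 1 is w(i).

Step i=8: Q has 8 at row 1, column 6; remove that cell from P, ejecting 8. So w(8) = 8. P is now [[1, 2, 5, 6, 7], [3, 4]].
Step i=7: Q has 7 at row 2, column 2; remove 4 from row 2 of P and reverse-bump: 4 enters row 1 and ejects 2. So w(7) = 2. P is now [[1, 4, 5, 6, 7], [3]].
Step i=6: Q has 6 at row 1, column 5; remove that cell from P, ejecting 7. So w(6) = 7. P is now [[1, 4, 5, 6], [3]].
Step i=5: Q has 5 at row 1, column 4; remove that cell from P, ejecting 6. So w(5) = 6. P is now [[1, 4, 5], [3]].
Step i=4: Q has 4 at row 2, column 1; remove 3 from row 2 of P and reverse-bump: 3 enters row 1 and ejects 1. So w(4) = 1. P is now [[3, 4, 5]].
Step i=3: Q has 3 at row 1, column 3; remove that cell from P, ejecting 5. So w(3) = 5. P is now [[3, 4]].
Step i=2: Q has 2 at row 1, column 2; remove that cell from P, ejecting 4. So w(2) = 4. P is now [[3]].
Step i=1: Q has 1 at row 1, column 1; remove that cell from P, ejecting 3. So w(1) = 3. P is now [].

So w = 3 4 5 1 6 7 2 8.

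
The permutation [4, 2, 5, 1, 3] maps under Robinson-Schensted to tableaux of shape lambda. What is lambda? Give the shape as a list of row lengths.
RSK row insertion gives P = [[1, 3], [2, 5], [4]], which has shape [2, 2, 1].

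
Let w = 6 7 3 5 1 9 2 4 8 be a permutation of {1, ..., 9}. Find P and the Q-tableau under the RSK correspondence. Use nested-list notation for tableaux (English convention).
Insert each entry of the permutation into P by Schensted row insertion, recording in Q the position of each new cell.

After inserting 6: P = [[6]].
After inserting 7: P = [[6, 7]].
After inserting 3: P = [[3, 7], [6]].
After inserting 5: P = [[3, 5], [6, 7]].
After inserting 1: P = [[1, 5], [3, 7], [6]].
After inserting 9: P = [[1, 5, 9], [3, 7], [6]].
After inserting 2: P = [[1, 2, 9], [3, 5], [6, 7]].
After inserting 4: P = [[1, 2, 4], [3, 5, 9], [6, 7]].
After inserting 8: P = [[1, 2, 4, 8], [3, 5, 9], [6, 7]].

So P = [[1, 2, 4, 8], [3, 5, 9], [6, 7]], Q = [[1, 2, 6, 9], [3, 4, 8], [5, 7]].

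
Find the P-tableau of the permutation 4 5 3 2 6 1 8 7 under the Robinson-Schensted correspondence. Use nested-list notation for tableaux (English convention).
P = [[1, 5, 6, 7], [2, 8], [3], [4]]

Insert 4: appended to row 1. P = [[4]].
Insert 5: appended to row 1. P = [[4, 5]].
Insert 3: 3 bumps 4 from row 1; 4 starts row 2. P = [[3, 5], [4]].
Insert 2: 2 bumps 3 from row 1; 3 bumps 4 from row 2; 4 starts row 3. P = [[2, 5], [3], [4]].
Insert 6: appended to row 1. P = [[2, 5, 6], [3], [4]].
Insert 1: 1 bumps 2 from row 1; 2 bumps 3 from row 2; 3 bumps 4 from row 3; 4 starts row 4. P = [[1, 5, 6], [2], [3], [4]].
Insert 8: appended to row 1. P = [[1, 5, 6, 8], [2], [3], [4]].
Insert 7: 7 bumps 8 from row 1; 8 appends to row 2. P = [[1, 5, 6, 7], [2, 8], [3], [4]].

So P = [[1, 5, 6, 7], [2, 8], [3], [4]].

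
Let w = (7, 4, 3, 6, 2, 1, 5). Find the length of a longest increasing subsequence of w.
2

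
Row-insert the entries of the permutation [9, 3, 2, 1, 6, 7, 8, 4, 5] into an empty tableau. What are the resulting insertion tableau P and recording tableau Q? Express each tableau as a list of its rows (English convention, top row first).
Insert each entry of the permutation into P by Schensted row insertion, recording in Q the position of each new cell.

Insert 9: appended to row 1. P = [[9]].
Insert 3: 3 bumps 9 from row 1; 9 starts row 2. P = [[3], [9]].
Insert 2: 2 bumps 3 from row 1; 3 bumps 9 from row 2; 9 starts row 3. P = [[2], [3], [9]].
Insert 1: 1 bumps 2 from row 1; 2 bumps 3 from row 2; 3 bumps 9 from row 3; 9 starts row 4. P = [[1], [2], [3], [9]].
Insert 6: appended to row 1. P = [[1, 6], [2], [3], [9]].
Insert 7: appended to row 1. P = [[1, 6, 7], [2], [3], [9]].
Insert 8: appended to row 1. P = [[1, 6, 7, 8], [2], [3], [9]].
Insert 4: 4 bumps 6 from row 1; 6 appends to row 2. P = [[1, 4, 7, 8], [2, 6], [3], [9]].
Insert 5: 5 bumps 7 from row 1; 7 appends to row 2. P = [[1, 4, 5, 8], [2, 6, 7], [3], [9]].

So P = [[1, 4, 5, 8], [2, 6, 7], [3], [9]], Q = [[1, 5, 6, 7], [2, 8, 9], [3], [4]].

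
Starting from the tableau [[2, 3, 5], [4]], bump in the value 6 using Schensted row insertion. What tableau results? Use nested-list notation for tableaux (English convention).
[[2, 3, 5, 6], [4]]

6 is larger than every entry of row 1, so it is appended to row 1. The new tableau is [[2, 3, 5, 6], [4]].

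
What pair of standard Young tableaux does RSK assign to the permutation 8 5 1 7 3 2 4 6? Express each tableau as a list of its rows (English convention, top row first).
P = [[1, 2, 4, 6], [3, 7], [5], [8]], Q = [[1, 4, 7, 8], [2, 5], [3], [6]]

Insert each entry of the permutation into P by Schensted row insertion, recording in Q the position of each new cell.

Insert 8: appended to row 1. P = [[8]].
Insert 5: 5 bumps 8 from row 1; 8 starts row 2. P = [[5], [8]].
Insert 1: 1 bumps 5 from row 1; 5 bumps 8 from row 2; 8 starts row 3. P = [[1], [5], [8]].
Insert 7: appended to row 1. P = [[1, 7], [5], [8]].
Insert 3: 3 bumps 7 from row 1; 7 appends to row 2. P = [[1, 3], [5, 7], [8]].
Insert 2: 2 bumps 3 from row 1; 3 bumps 5 from row 2; 5 bumps 8 from row 3; 8 starts row 4. P = [[1, 2], [3, 7], [5], [8]].
Insert 4: appended to row 1. P = [[1, 2, 4], [3, 7], [5], [8]].
Insert 6: appended to row 1. P = [[1, 2, 4, 6], [3, 7], [5], [8]].

So P = [[1, 2, 4, 6], [3, 7], [5], [8]], Q = [[1, 4, 7, 8], [2, 5], [3], [6]].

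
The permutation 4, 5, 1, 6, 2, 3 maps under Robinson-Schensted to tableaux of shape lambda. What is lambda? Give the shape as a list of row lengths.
[3, 3]

RSK row insertion gives P = [[1, 2, 3], [4, 5, 6]], which has shape [3, 3].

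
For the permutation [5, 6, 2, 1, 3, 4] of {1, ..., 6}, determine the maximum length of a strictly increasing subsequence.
3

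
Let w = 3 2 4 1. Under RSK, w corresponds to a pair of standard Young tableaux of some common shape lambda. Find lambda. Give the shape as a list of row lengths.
[2, 1, 1]

Row-insert each entry into an empty tableau.

After inserting 3: P = [[3]].
After inserting 2: P = [[2], [3]].
After inserting 4: P = [[2, 4], [3]].
After inserting 1: P = [[1, 4], [2], [3]].

The final insertion tableau P = [[1, 4], [2], [3]] has shape [2, 1, 1].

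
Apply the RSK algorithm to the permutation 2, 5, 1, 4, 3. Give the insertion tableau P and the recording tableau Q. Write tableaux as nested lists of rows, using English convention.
Insert each entry of the permutation into P by Schensted row insertion, recording in Q the position of each new cell.

After inserting 2: P = [[2]].
After inserting 5: P = [[2, 5]].
After inserting 1: P = [[1, 5], [2]].
After inserting 4: P = [[1, 4], [2, 5]].
After inserting 3: P = [[1, 3], [2, 4], [5]].

So P = [[1, 3], [2, 4], [5]], Q = [[1, 2], [3, 4], [5]].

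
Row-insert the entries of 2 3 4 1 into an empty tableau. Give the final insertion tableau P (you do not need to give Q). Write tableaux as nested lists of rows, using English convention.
Insert 2: appended to row 1. P = [[2]].
Insert 3: appended to row 1. P = [[2, 3]].
Insert 4: appended to row 1. P = [[2, 3, 4]].
Insert 1: 1 bumps 2 from row 1; 2 starts row 2. P = [[1, 3, 4], [2]].

So P = [[1, 3, 4], [2]].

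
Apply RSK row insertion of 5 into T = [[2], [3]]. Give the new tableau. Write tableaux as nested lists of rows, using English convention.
[[2, 5], [3]]

5 is larger than every entry of row 1, so it is appended to row 1. The new tableau is [[2, 5], [3]].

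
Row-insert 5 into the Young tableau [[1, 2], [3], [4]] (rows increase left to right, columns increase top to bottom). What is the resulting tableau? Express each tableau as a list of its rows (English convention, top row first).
5 is larger than every entry of row 1, so it is appended to row 1. The new tableau is [[1, 2, 5], [3], [4]].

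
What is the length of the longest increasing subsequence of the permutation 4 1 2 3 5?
4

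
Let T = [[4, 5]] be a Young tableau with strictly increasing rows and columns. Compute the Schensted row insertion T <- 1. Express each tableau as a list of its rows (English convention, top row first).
[[1, 5], [4]]

In row 1, 1 replaces 4 (the leftmost entry greater than 1); 4 is bumped to row 2. 4 starts a new row 2. The new tableau is [[1, 5], [4]].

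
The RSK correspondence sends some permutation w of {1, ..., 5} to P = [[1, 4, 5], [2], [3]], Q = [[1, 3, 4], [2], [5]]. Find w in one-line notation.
Reverse RSK: for i = n, n-1, ..., 1, locate i in Q, remove the corresponding corner cell from P, and reverse-bump its entry up through P; the value ejected from row 1 is w(i).

So w = 3 2 4 5 1.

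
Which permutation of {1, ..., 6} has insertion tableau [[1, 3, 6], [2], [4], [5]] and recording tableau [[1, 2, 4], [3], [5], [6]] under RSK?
Reverse the RSK construction: for i from n down to 1, find the cell of Q containing i, remove the entry at that cell from P, and reverse-bump it up through P; the value ejected from row 1 is w(i).

Step i=6: Q has 6 at row 4, column 1; remove 5 from row 4 of P and reverse-bump: 5 enters row 3 and ejects 4; 4 enters row 2 and ejects 2; 2 enters row 1 and ejects 1. So w(6) = 1. P is now [[2, 3, 6], [4], [5]].
Step i=5: Q has 5 at row 3, column 1; remove 5 from row 3 of P and reverse-bump: 5 enters row 2 and ejects 4; 4 enters row 1 and ejects 3. So w(5) = 3. P is now [[2, 4, 6], [5]].
Step i=4: Q has 4 at row 1, column 3; remove that cell from P, ejecting 6. So w(4) = 6. P is now [[2, 4], [5]].
Step i=3: Q has 3 at row 2, column 1; remove 5 from row 2 of P and reverse-bump: 5 enters row 1 and ejects 4. So w(3) = 4. P is now [[2, 5]].
Step i=2: Q has 2 at row 1, column 2; remove that cell from P, ejecting 5. So w(2) = 5. P is now [[2]].
Step i=1: Q has 1 at row 1, column 1; remove that cell from P, ejecting 2. So w(1) = 2. P is now [].

So w = 2 5 4 6 3 1.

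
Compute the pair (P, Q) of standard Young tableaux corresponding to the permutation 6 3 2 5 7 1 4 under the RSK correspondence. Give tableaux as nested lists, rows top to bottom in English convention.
P = [[1, 4, 7], [2, 5], [3], [6]], Q = [[1, 4, 5], [2, 7], [3], [6]]

Insert each entry of the permutation into P by Schensted row insertion, recording in Q the position of each new cell.

Insert 6: appended to row 1. P = [[6]].
Insert 3: 3 bumps 6 from row 1; 6 starts row 2. P = [[3], [6]].
Insert 2: 2 bumps 3 from row 1; 3 bumps 6 from row 2; 6 starts row 3. P = [[2], [3], [6]].
Insert 5: appended to row 1. P = [[2, 5], [3], [6]].
Insert 7: appended to row 1. P = [[2, 5, 7], [3], [6]].
Insert 1: 1 bumps 2 from row 1; 2 bumps 3 from row 2; 3 bumps 6 from row 3; 6 starts row 4. P = [[1, 5, 7], [2], [3], [6]].
Insert 4: 4 bumps 5 from row 1; 5 appends to row 2. P = [[1, 4, 7], [2, 5], [3], [6]].

So P = [[1, 4, 7], [2, 5], [3], [6]], Q = [[1, 4, 5], [2, 7], [3], [6]].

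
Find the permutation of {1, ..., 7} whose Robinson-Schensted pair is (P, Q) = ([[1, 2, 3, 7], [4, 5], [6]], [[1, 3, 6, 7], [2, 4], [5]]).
4 1 6 5 2 3 7

Reverse the RSK construction: for i from n down to 1, find the cell of Q containing i, remove the entry at that cell from P, and reverse-bump it up through P; the value ejected from row 1 is w(i).

Step i=7: Q has 7 at row 1, column 4; remove that cell from P, ejecting 7. So w(7) = 7. P is now [[1, 2, 3], [4, 5], [6]].
Step i=6: Q has 6 at row 1, column 3; remove that cell from P, ejecting 3. So w(6) = 3. P is now [[1, 2], [4, 5], [6]].
Step i=5: Q has 5 at row 3, column 1; remove 6 from row 3 of P and reverse-bump: 6 enters row 2 and ejects 5; 5 enters row 1 and ejects 2. So w(5) = 2. P is now [[1, 5], [4, 6]].
Step i=4: Q has 4 at row 2, column 2; remove 6 from row 2 of P and reverse-bump: 6 enters row 1 and ejects 5. So w(4) = 5. P is now [[1, 6], [4]].
Step i=3: Q has 3 at row 1, column 2; remove that cell from P, ejecting 6. So w(3) = 6. P is now [[1], [4]].
Step i=2: Q has 2 at row 2, column 1; remove 4 from row 2 of P and reverse-bump: 4 enters row 1 and ejects 1. So w(2) = 1. P is now [[4]].
Step i=1: Q has 1 at row 1, column 1; remove that cell from P, ejecting 4. So w(1) = 4. P is now [].

So w = 4 1 6 5 2 3 7.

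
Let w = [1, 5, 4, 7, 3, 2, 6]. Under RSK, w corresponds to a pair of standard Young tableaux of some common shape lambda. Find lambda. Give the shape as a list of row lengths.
[3, 2, 1, 1]

RSK row insertion gives P = [[1, 2, 6], [3, 7], [4], [5]], which has shape [3, 2, 1, 1].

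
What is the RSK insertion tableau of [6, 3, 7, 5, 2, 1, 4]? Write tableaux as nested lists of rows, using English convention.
P = [[1, 4], [2, 5], [3, 7], [6]]

Insert 6: appended to row 1. P = [[6]].
Insert 3: 3 bumps 6 from row 1; 6 starts row 2. P = [[3], [6]].
Insert 7: appended to row 1. P = [[3, 7], [6]].
Insert 5: 5 bumps 7 from row 1; 7 appends to row 2. P = [[3, 5], [6, 7]].
Insert 2: 2 bumps 3 from row 1; 3 bumps 6 from row 2; 6 starts row 3. P = [[2, 5], [3, 7], [6]].
Insert 1: 1 bumps 2 from row 1; 2 bumps 3 from row 2; 3 bumps 6 from row 3; 6 starts row 4. P = [[1, 5], [2, 7], [3], [6]].
Insert 4: 4 bumps 5 from row 1; 5 bumps 7 from row 2; 7 appends to row 3. P = [[1, 4], [2, 5], [3, 7], [6]].

So P = [[1, 4], [2, 5], [3, 7], [6]].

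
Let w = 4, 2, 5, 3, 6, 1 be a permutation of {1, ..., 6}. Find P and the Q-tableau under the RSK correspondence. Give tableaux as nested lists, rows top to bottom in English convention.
P = [[1, 3, 6], [2, 5], [4]], Q = [[1, 3, 5], [2, 4], [6]]

Insert each entry of the permutation into P by Schensted row insertion, recording in Q the position of each new cell.

Insert 4: appended to row 1. P = [[4]].
Insert 2: 2 bumps 4 from row 1; 4 starts row 2. P = [[2], [4]].
Insert 5: appended to row 1. P = [[2, 5], [4]].
Insert 3: 3 bumps 5 from row 1; 5 appends to row 2. P = [[2, 3], [4, 5]].
Insert 6: appended to row 1. P = [[2, 3, 6], [4, 5]].
Insert 1: 1 bumps 2 from row 1; 2 bumps 4 from row 2; 4 starts row 3. P = [[1, 3, 6], [2, 5], [4]].

So P = [[1, 3, 6], [2, 5], [4]], Q = [[1, 3, 5], [2, 4], [6]].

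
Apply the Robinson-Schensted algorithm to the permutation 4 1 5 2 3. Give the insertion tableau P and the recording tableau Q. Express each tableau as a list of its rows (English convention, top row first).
P = [[1, 2, 3], [4, 5]], Q = [[1, 3, 5], [2, 4]]

Insert each entry of the permutation into P by Schensted row insertion, recording in Q the position of each new cell.

Insert 4: appended to row 1. P = [[4]], Q = [[1]].
Insert 1: 1 bumps 4 from row 1; 4 starts row 2. P = [[1], [4]], Q = [[1], [2]].
Insert 5: appended to row 1. P = [[1, 5], [4]], Q = [[1, 3], [2]].
Insert 2: 2 bumps 5 from row 1; 5 appends to row 2. P = [[1, 2], [4, 5]], Q = [[1, 3], [2, 4]].
Insert 3: appended to row 1. P = [[1, 2, 3], [4, 5]], Q = [[1, 3, 5], [2, 4]].

So P = [[1, 2, 3], [4, 5]], Q = [[1, 3, 5], [2, 4]].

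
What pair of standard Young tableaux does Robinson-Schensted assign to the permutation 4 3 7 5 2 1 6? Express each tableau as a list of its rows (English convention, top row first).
P = [[1, 5, 6], [2, 7], [3], [4]], Q = [[1, 3, 7], [2, 4], [5], [6]]

Insert each entry of the permutation into P by Schensted row insertion, recording in Q the position of each new cell.

After inserting 4: P = [[4]].
After inserting 3: P = [[3], [4]].
After inserting 7: P = [[3, 7], [4]].
After inserting 5: P = [[3, 5], [4, 7]].
After inserting 2: P = [[2, 5], [3, 7], [4]].
After inserting 1: P = [[1, 5], [2, 7], [3], [4]].
After inserting 6: P = [[1, 5, 6], [2, 7], [3], [4]].

So P = [[1, 5, 6], [2, 7], [3], [4]], Q = [[1, 3, 7], [2, 4], [5], [6]].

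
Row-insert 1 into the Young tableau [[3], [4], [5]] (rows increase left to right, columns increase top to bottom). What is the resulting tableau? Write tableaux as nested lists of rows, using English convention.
In row 1, 1 replaces 3 (the leftmost entry greater than 1); 3 is bumped to row 2. In row 2, 3 replaces 4 (the leftmost entry greater than 3); 4 is bumped to row 3. In row 3, 4 replaces 5 (the leftmost entry greater than 4); 5 is bumped to row 4. 5 starts a new row 4. The new tableau is [[1], [3], [4], [5]].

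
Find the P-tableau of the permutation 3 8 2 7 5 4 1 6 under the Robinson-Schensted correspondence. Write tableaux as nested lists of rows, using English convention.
Insert 3: appended to row 1. P = [[3]].
Insert 8: appended to row 1. P = [[3, 8]].
Insert 2: 2 bumps 3 from row 1; 3 starts row 2. P = [[2, 8], [3]].
Insert 7: 7 bumps 8 from row 1; 8 appends to row 2. P = [[2, 7], [3, 8]].
Insert 5: 5 bumps 7 from row 1; 7 bumps 8 from row 2; 8 starts row 3. P = [[2, 5], [3, 7], [8]].
Insert 4: 4 bumps 5 from row 1; 5 bumps 7 from row 2; 7 bumps 8 from row 3; 8 starts row 4. P = [[2, 4], [3, 5], [7], [8]].
Insert 1: 1 bumps 2 from row 1; 2 bumps 3 from row 2; 3 bumps 7 from row 3; 7 bumps 8 from row 4; 8 starts row 5. P = [[1, 4], [2, 5], [3], [7], [8]].
Insert 6: appended to row 1. P = [[1, 4, 6], [2, 5], [3], [7], [8]].

So P = [[1, 4, 6], [2, 5], [3], [7], [8]].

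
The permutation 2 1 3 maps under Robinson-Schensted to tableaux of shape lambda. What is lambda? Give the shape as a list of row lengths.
Row-insert each entry into an empty tableau.

After inserting 2: P = [[2]].
After inserting 1: P = [[1], [2]].
After inserting 3: P = [[1, 3], [2]].

The final insertion tableau P = [[1, 3], [2]] has shape [2, 1].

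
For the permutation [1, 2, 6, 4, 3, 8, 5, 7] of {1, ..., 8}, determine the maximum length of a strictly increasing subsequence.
5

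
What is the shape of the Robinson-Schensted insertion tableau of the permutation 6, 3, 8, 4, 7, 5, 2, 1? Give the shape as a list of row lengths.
[3, 2, 1, 1, 1]

RSK row insertion gives P = [[1, 4, 5], [2, 7], [3], [6], [8]], which has shape [3, 2, 1, 1, 1].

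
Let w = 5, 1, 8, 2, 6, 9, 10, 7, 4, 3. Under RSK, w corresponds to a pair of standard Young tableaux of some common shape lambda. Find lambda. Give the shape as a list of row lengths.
[5, 3, 1, 1]

Row-insert each entry into an empty tableau.

After inserting 5: P = [[5]].
After inserting 1: P = [[1], [5]].
After inserting 8: P = [[1, 8], [5]].
After inserting 2: P = [[1, 2], [5, 8]].
After inserting 6: P = [[1, 2, 6], [5, 8]].
After inserting 9: P = [[1, 2, 6, 9], [5, 8]].
After inserting 10: P = [[1, 2, 6, 9, 10], [5, 8]].
After inserting 7: P = [[1, 2, 6, 7, 10], [5, 8, 9]].
After inserting 4: P = [[1, 2, 4, 7, 10], [5, 6, 9], [8]].
After inserting 3: P = [[1, 2, 3, 7, 10], [4, 6, 9], [5], [8]].

The final insertion tableau P = [[1, 2, 3, 7, 10], [4, 6, 9], [5], [8]] has shape [5, 3, 1, 1].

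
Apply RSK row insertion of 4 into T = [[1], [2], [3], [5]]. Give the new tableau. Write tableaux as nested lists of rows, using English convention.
[[1, 4], [2], [3], [5]]

4 is larger than every entry of row 1, so it is appended to row 1. The new tableau is [[1, 4], [2], [3], [5]].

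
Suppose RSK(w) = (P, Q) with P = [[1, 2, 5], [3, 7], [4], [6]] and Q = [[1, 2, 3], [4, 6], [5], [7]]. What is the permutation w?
Reverse the RSK construction: for i from n down to 1, find the cell of Q containing i, remove the entry at that cell from P, and reverse-bump it up through P; the value ejected from row 1 is w(i).

Step i=7: Q has 7 at row 4, column 1; remove 6 from row 4 of P and reverse-bump: 6 enters row 3 and ejects 4; 4 enters row 2 and ejects 3; 3 enters row 1 and ejects 2. So w(7) = 2. P is now [[1, 3, 5], [4, 7], [6]].
Step i=6: Q has 6 at row 2, column 2; remove 7 from row 2 of P and reverse-bump: 7 enters row 1 and ejects 5. So w(6) = 5. P is now [[1, 3, 7], [4], [6]].
Step i=5: Q has 5 at row 3, column 1; remove 6 from row 3 of P and reverse-bump: 6 enters row 2 and ejects 4; 4 enters row 1 and ejects 3. So w(5) = 3. P is now [[1, 4, 7], [6]].
Step i=4: Q has 4 at row 2, column 1; remove 6 from row 2 of P and reverse-bump: 6 enters row 1 and ejects 4. So w(4) = 4. P is now [[1, 6, 7]].
Step i=3: Q has 3 at row 1, column 3; remove that cell from P, ejecting 7. So w(3) = 7. P is now [[1, 6]].
Step i=2: Q has 2 at row 1, column 2; remove that cell from P, ejecting 6. So w(2) = 6. P is now [[1]].
Step i=1: Q has 1 at row 1, column 1; remove that cell from P, ejecting 1. So w(1) = 1. P is now [].

So w = 1 6 7 4 3 5 2.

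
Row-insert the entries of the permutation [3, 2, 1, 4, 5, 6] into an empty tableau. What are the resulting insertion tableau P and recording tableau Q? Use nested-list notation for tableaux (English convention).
Insert each entry of the permutation into P by Schensted row insertion, recording in Q the position of each new cell.

After inserting 3: P = [[3]].
After inserting 2: P = [[2], [3]].
After inserting 1: P = [[1], [2], [3]].
After inserting 4: P = [[1, 4], [2], [3]].
After inserting 5: P = [[1, 4, 5], [2], [3]].
After inserting 6: P = [[1, 4, 5, 6], [2], [3]].

So P = [[1, 4, 5, 6], [2], [3]], Q = [[1, 4, 5, 6], [2], [3]].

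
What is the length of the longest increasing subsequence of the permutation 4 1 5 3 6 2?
3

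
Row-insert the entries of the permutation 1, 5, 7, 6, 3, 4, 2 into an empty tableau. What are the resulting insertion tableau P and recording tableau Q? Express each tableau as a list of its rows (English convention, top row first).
Insert each entry of the permutation into P by Schensted row insertion, recording in Q the position of each new cell.

Insert 1: appended to row 1. P = [[1]], Q = [[1]].
Insert 5: appended to row 1. P = [[1, 5]], Q = [[1, 2]].
Insert 7: appended to row 1. P = [[1, 5, 7]], Q = [[1, 2, 3]].
Insert 6: 6 bumps 7 from row 1; 7 starts row 2. P = [[1, 5, 6], [7]], Q = [[1, 2, 3], [4]].
Insert 3: 3 bumps 5 from row 1; 5 bumps 7 from row 2; 7 starts row 3. P = [[1, 3, 6], [5], [7]], Q = [[1, 2, 3], [4], [5]].
Insert 4: 4 bumps 6 from row 1; 6 appends to row 2. P = [[1, 3, 4], [5, 6], [7]], Q = [[1, 2, 3], [4, 6], [5]].
Insert 2: 2 bumps 3 from row 1; 3 bumps 5 from row 2; 5 bumps 7 from row 3; 7 starts row 4. P = [[1, 2, 4], [3, 6], [5], [7]], Q = [[1, 2, 3], [4, 6], [5], [7]].

So P = [[1, 2, 4], [3, 6], [5], [7]], Q = [[1, 2, 3], [4, 6], [5], [7]].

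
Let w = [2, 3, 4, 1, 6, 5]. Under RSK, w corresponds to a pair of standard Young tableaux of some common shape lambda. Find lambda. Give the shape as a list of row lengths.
Row-insert each entry into an empty tableau.

After inserting 2: P = [[2]].
After inserting 3: P = [[2, 3]].
After inserting 4: P = [[2, 3, 4]].
After inserting 1: P = [[1, 3, 4], [2]].
After inserting 6: P = [[1, 3, 4, 6], [2]].
After inserting 5: P = [[1, 3, 4, 5], [2, 6]].

The final insertion tableau P = [[1, 3, 4, 5], [2, 6]] has shape [4, 2].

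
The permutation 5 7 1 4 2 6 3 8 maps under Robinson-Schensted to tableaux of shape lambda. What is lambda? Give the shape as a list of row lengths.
[4, 2, 2]

RSK row insertion gives P = [[1, 2, 3, 8], [4, 6], [5, 7]], which has shape [4, 2, 2].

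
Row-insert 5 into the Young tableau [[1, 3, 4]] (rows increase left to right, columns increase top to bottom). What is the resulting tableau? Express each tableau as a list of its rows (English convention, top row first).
5 is larger than every entry of row 1, so it is appended to row 1. The new tableau is [[1, 3, 4, 5]].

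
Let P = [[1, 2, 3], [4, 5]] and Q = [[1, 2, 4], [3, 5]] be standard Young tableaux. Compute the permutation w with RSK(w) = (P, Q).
Reverse the RSK construction: for i from n down to 1, find the cell of Q containing i, remove the entry at that cell from P, and reverse-bump it up through P; the value ejected from row 1 is w(i).

Step i=5: Q has 5 at row 2, column 2; remove 5 from row 2 of P and reverse-bump: 5 enters row 1 and ejects 3. So w(5) = 3. P is now [[1, 2, 5], [4]].
Step i=4: Q has 4 at row 1, column 3; remove that cell from P, ejecting 5. So w(4) = 5. P is now [[1, 2], [4]].
Step i=3: Q has 3 at row 2, column 1; remove 4 from row 2 of P and reverse-bump: 4 enters row 1 and ejects 2. So w(3) = 2. P is now [[1, 4]].
Step i=2: Q has 2 at row 1, column 2; remove that cell from P, ejecting 4. So w(2) = 4. P is now [[1]].
Step i=1: Q has 1 at row 1, column 1; remove that cell from P, ejecting 1. So w(1) = 1. P is now [].

So w = 1 4 2 5 3.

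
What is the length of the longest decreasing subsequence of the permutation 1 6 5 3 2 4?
4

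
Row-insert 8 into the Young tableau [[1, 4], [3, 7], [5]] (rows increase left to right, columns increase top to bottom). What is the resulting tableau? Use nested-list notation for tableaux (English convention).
[[1, 4, 8], [3, 7], [5]]

8 is larger than every entry of row 1, so it is appended to row 1. The new tableau is [[1, 4, 8], [3, 7], [5]].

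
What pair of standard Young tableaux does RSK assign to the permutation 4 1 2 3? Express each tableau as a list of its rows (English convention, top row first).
Insert each entry of the permutation into P by Schensted row insertion, recording in Q the position of each new cell.

Insert 4: appended to row 1. P = [[4]], Q = [[1]].
Insert 1: 1 bumps 4 from row 1; 4 starts row 2. P = [[1], [4]], Q = [[1], [2]].
Insert 2: appended to row 1. P = [[1, 2], [4]], Q = [[1, 3], [2]].
Insert 3: appended to row 1. P = [[1, 2, 3], [4]], Q = [[1, 3, 4], [2]].

So P = [[1, 2, 3], [4]], Q = [[1, 3, 4], [2]].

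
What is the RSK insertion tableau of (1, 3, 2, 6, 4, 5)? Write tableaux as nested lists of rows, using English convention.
P = [[1, 2, 4, 5], [3, 6]]

After inserting 1: P = [[1]].
After inserting 3: P = [[1, 3]].
After inserting 2: P = [[1, 2], [3]].
After inserting 6: P = [[1, 2, 6], [3]].
After inserting 4: P = [[1, 2, 4], [3, 6]].
After inserting 5: P = [[1, 2, 4, 5], [3, 6]].

So P = [[1, 2, 4, 5], [3, 6]].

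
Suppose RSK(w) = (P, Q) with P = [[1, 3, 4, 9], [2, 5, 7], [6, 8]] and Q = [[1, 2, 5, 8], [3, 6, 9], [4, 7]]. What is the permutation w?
2 6 5 1 8 7 3 9 4

Reverse the RSK construction: for i from n down to 1, find the cell of Q containing i, remove the entry at that cell from P, and reverse-bump it up through P; the value ejected from row 1 is w(i).

Step i=9: Q has 9 at row 2, column 3; remove 7 from row 2 of P and reverse-bump: 7 enters row 1 and ejects 4. So w(9) = 4. P is now [[1, 3, 7, 9], [2, 5], [6, 8]].
Step i=8: Q has 8 at row 1, column 4; remove that cell from P, ejecting 9. So w(8) = 9. P is now [[1, 3, 7], [2, 5], [6, 8]].
Step i=7: Q has 7 at row 3, column 2; remove 8 from row 3 of P and reverse-bump: 8 enters row 2 and ejects 5; 5 enters row 1 and ejects 3. So w(7) = 3. P is now [[1, 5, 7], [2, 8], [6]].
Step i=6: Q has 6 at row 2, column 2; remove 8 from row 2 of P and reverse-bump: 8 enters row 1 and ejects 7. So w(6) = 7. P is now [[1, 5, 8], [2], [6]].
Step i=5: Q has 5 at row 1, column 3; remove that cell from P, ejecting 8. So w(5) = 8. P is now [[1, 5], [2], [6]].
Step i=4: Q has 4 at row 3, column 1; remove 6 from row 3 of P and reverse-bump: 6 enters row 2 and ejects 2; 2 enters row 1 and ejects 1. So w(4) = 1. P is now [[2, 5], [6]].
Step i=3: Q has 3 at row 2, column 1; remove 6 from row 2 of P and reverse-bump: 6 enters row 1 and ejects 5. So w(3) = 5. P is now [[2, 6]].
Step i=2: Q has 2 at row 1, column 2; remove that cell from P, ejecting 6. So w(2) = 6. P is now [[2]].
Step i=1: Q has 1 at row 1, column 1; remove that cell from P, ejecting 2. So w(1) = 2. P is now [].

So w = 2 6 5 1 8 7 3 9 4.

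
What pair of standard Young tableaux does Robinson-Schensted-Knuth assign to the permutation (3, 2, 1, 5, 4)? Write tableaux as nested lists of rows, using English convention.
P = [[1, 4], [2, 5], [3]], Q = [[1, 4], [2, 5], [3]]

Insert each entry of the permutation into P by Schensted row insertion, recording in Q the position of each new cell.

Insert 3: appended to row 1. P = [[3]].
Insert 2: 2 bumps 3 from row 1; 3 starts row 2. P = [[2], [3]].
Insert 1: 1 bumps 2 from row 1; 2 bumps 3 from row 2; 3 starts row 3. P = [[1], [2], [3]].
Insert 5: appended to row 1. P = [[1, 5], [2], [3]].
Insert 4: 4 bumps 5 from row 1; 5 appends to row 2. P = [[1, 4], [2, 5], [3]].

So P = [[1, 4], [2, 5], [3]], Q = [[1, 4], [2, 5], [3]].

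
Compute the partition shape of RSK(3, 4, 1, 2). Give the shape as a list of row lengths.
Row-insert each entry into an empty tableau.

After inserting 3: P = [[3]].
After inserting 4: P = [[3, 4]].
After inserting 1: P = [[1, 4], [3]].
After inserting 2: P = [[1, 2], [3, 4]].

The final insertion tableau P = [[1, 2], [3, 4]] has shape [2, 2].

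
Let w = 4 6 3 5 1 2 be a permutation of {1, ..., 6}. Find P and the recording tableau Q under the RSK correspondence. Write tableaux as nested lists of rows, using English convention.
P = [[1, 2], [3, 5], [4, 6]], Q = [[1, 2], [3, 4], [5, 6]]

Insert each entry of the permutation into P by Schensted row insertion, recording in Q the position of each new cell.

Insert 4: appended to row 1. P = [[4]], Q = [[1]].
Insert 6: appended to row 1. P = [[4, 6]], Q = [[1, 2]].
Insert 3: 3 bumps 4 from row 1; 4 starts row 2. P = [[3, 6], [4]], Q = [[1, 2], [3]].
Insert 5: 5 bumps 6 from row 1; 6 appends to row 2. P = [[3, 5], [4, 6]], Q = [[1, 2], [3, 4]].
Insert 1: 1 bumps 3 from row 1; 3 bumps 4 from row 2; 4 starts row 3. P = [[1, 5], [3, 6], [4]], Q = [[1, 2], [3, 4], [5]].
Insert 2: 2 bumps 5 from row 1; 5 bumps 6 from row 2; 6 appends to row 3. P = [[1, 2], [3, 5], [4, 6]], Q = [[1, 2], [3, 4], [5, 6]].

So P = [[1, 2], [3, 5], [4, 6]], Q = [[1, 2], [3, 4], [5, 6]].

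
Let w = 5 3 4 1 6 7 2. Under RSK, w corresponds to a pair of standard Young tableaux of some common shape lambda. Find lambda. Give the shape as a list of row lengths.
Row-insert each entry into an empty tableau.

After inserting 5: P = [[5]].
After inserting 3: P = [[3], [5]].
After inserting 4: P = [[3, 4], [5]].
After inserting 1: P = [[1, 4], [3], [5]].
After inserting 6: P = [[1, 4, 6], [3], [5]].
After inserting 7: P = [[1, 4, 6, 7], [3], [5]].
After inserting 2: P = [[1, 2, 6, 7], [3, 4], [5]].

The final insertion tableau P = [[1, 2, 6, 7], [3, 4], [5]] has shape [4, 2, 1].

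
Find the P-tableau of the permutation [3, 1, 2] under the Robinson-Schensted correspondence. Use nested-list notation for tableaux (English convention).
Insert 3: appended to row 1. P = [[3]].
Insert 1: 1 bumps 3 from row 1; 3 starts row 2. P = [[1], [3]].
Insert 2: appended to row 1. P = [[1, 2], [3]].

So P = [[1, 2], [3]].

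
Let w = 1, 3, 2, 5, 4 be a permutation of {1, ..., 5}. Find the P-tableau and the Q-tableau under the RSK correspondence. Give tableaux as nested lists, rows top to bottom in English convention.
P = [[1, 2, 4], [3, 5]], Q = [[1, 2, 4], [3, 5]]

Insert each entry of the permutation into P by Schensted row insertion, recording in Q the position of each new cell.

Insert 1: appended to row 1. P = [[1]], Q = [[1]].
Insert 3: appended to row 1. P = [[1, 3]], Q = [[1, 2]].
Insert 2: 2 bumps 3 from row 1; 3 starts row 2. P = [[1, 2], [3]], Q = [[1, 2], [3]].
Insert 5: appended to row 1. P = [[1, 2, 5], [3]], Q = [[1, 2, 4], [3]].
Insert 4: 4 bumps 5 from row 1; 5 appends to row 2. P = [[1, 2, 4], [3, 5]], Q = [[1, 2, 4], [3, 5]].

So P = [[1, 2, 4], [3, 5]], Q = [[1, 2, 4], [3, 5]].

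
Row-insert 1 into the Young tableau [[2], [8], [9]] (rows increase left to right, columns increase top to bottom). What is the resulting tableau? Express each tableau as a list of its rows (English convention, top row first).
[[1], [2], [8], [9]]

In row 1, 1 replaces 2 (the leftmost entry greater than 1); 2 is bumped to row 2. In row 2, 2 replaces 8 (the leftmost entry greater than 2); 8 is bumped to row 3. In row 3, 8 replaces 9 (the leftmost entry greater than 8); 9 is bumped to row 4. 9 starts a new row 4. The new tableau is [[1], [2], [8], [9]].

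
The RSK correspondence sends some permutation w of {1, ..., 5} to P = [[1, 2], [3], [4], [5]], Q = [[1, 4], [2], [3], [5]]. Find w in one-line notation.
5 4 1 3 2

Reverse the RSK construction: for i from n down to 1, find the cell of Q containing i, remove the entry at that cell from P, and reverse-bump it up through P; the value ejected from row 1 is w(i).

Step i=5: Q has 5 at row 4, column 1; remove 5 from row 4 of P and reverse-bump: 5 enters row 3 and ejects 4; 4 enters row 2 and ejects 3; 3 enters row 1 and ejects 2. So w(5) = 2. P is now [[1, 3], [4], [5]].
Step i=4: Q has 4 at row 1, column 2; remove that cell from P, ejecting 3. So w(4) = 3. P is now [[1], [4], [5]].
Step i=3: Q has 3 at row 3, column 1; remove 5 from row 3 of P and reverse-bump: 5 enters row 2 and ejects 4; 4 enters row 1 and ejects 1. So w(3) = 1. P is now [[4], [5]].
Step i=2: Q has 2 at row 2, column 1; remove 5 from row 2 of P and reverse-bump: 5 enters row 1 and ejects 4. So w(2) = 4. P is now [[5]].
Step i=1: Q has 1 at row 1, column 1; remove that cell from P, ejecting 5. So w(1) = 5. P is now [].

So w = 5 4 1 3 2.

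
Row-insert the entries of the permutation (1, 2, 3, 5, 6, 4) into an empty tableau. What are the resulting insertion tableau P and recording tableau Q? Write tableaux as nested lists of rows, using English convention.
Insert each entry of the permutation into P by Schensted row insertion, recording in Q the position of each new cell.

Insert 1: appended to row 1. P = [[1]], Q = [[1]].
Insert 2: appended to row 1. P = [[1, 2]], Q = [[1, 2]].
Insert 3: appended to row 1. P = [[1, 2, 3]], Q = [[1, 2, 3]].
Insert 5: appended to row 1. P = [[1, 2, 3, 5]], Q = [[1, 2, 3, 4]].
Insert 6: appended to row 1. P = [[1, 2, 3, 5, 6]], Q = [[1, 2, 3, 4, 5]].
Insert 4: 4 bumps 5 from row 1; 5 starts row 2. P = [[1, 2, 3, 4, 6], [5]], Q = [[1, 2, 3, 4, 5], [6]].

So P = [[1, 2, 3, 4, 6], [5]], Q = [[1, 2, 3, 4, 5], [6]].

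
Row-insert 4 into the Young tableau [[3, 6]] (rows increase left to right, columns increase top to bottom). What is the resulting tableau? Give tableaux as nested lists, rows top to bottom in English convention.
[[3, 4], [6]]

In row 1, 4 replaces 6 (the leftmost entry greater than 4); 6 is bumped to row 2. 6 starts a new row 2. The new tableau is [[3, 4], [6]].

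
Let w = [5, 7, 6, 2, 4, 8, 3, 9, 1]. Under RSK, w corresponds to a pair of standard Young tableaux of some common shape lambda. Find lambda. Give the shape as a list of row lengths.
Row-insert each entry into an empty tableau.

After inserting 5: P = [[5]].
After inserting 7: P = [[5, 7]].
After inserting 6: P = [[5, 6], [7]].
After inserting 2: P = [[2, 6], [5], [7]].
After inserting 4: P = [[2, 4], [5, 6], [7]].
After inserting 8: P = [[2, 4, 8], [5, 6], [7]].
After inserting 3: P = [[2, 3, 8], [4, 6], [5], [7]].
After inserting 9: P = [[2, 3, 8, 9], [4, 6], [5], [7]].
After inserting 1: P = [[1, 3, 8, 9], [2, 6], [4], [5], [7]].

The final insertion tableau P = [[1, 3, 8, 9], [2, 6], [4], [5], [7]] has shape [4, 2, 1, 1, 1].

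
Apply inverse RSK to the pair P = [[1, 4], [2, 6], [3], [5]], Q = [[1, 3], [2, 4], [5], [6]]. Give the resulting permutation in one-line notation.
5 3 6 4 2 1

Reverse the RSK construction: for i from n down to 1, find the cell of Q containing i, remove the entry at that cell from P, and reverse-bump it up through P; the value ejected from row 1 is w(i).

Step i=6: Q has 6 at row 4, column 1; remove 5 from row 4 of P and reverse-bump: 5 enters row 3 and ejects 3; 3 enters row 2 and ejects 2; 2 enters row 1 and ejects 1. So w(6) = 1. P is now [[2, 4], [3, 6], [5]].
Step i=5: Q has 5 at row 3, column 1; remove 5 from row 3 of P and reverse-bump: 5 enters row 2 and ejects 3; 3 enters row 1 and ejects 2. So w(5) = 2. P is now [[3, 4], [5, 6]].
Step i=4: Q has 4 at row 2, column 2; remove 6 from row 2 of P and reverse-bump: 6 enters row 1 and ejects 4. So w(4) = 4. P is now [[3, 6], [5]].
Step i=3: Q has 3 at row 1, column 2; remove that cell from P, ejecting 6. So w(3) = 6. P is now [[3], [5]].
Step i=2: Q has 2 at row 2, column 1; remove 5 from row 2 of P and reverse-bump: 5 enters row 1 and ejects 3. So w(2) = 3. P is now [[5]].
Step i=1: Q has 1 at row 1, column 1; remove that cell from P, ejecting 5. So w(1) = 5. P is now [].

So w = 5 3 6 4 2 1.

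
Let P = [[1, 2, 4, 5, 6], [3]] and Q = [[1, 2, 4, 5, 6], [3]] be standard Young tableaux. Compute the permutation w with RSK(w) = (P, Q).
Reverse the RSK construction: for i from n down to 1, find the cell of Q containing i, remove the entry at that cell from P, and reverse-bump it up through P; the value ejected from row 1 is w(i).

Step i=6: Q has 6 at row 1, column 5; remove that cell from P, ejecting 6. So w(6) = 6. P is now [[1, 2, 4, 5], [3]].
Step i=5: Q has 5 at row 1, column 4; remove that cell from P, ejecting 5. So w(5) = 5. P is now [[1, 2, 4], [3]].
Step i=4: Q has 4 at row 1, column 3; remove that cell from P, ejecting 4. So w(4) = 4. P is now [[1, 2], [3]].
Step i=3: Q has 3 at row 2, column 1; remove 3 from row 2 of P and reverse-bump: 3 enters row 1 and ejects 2. So w(3) = 2. P is now [[1, 3]].
Step i=2: Q has 2 at row 1, column 2; remove that cell from P, ejecting 3. So w(2) = 3. P is now [[1]].
Step i=1: Q has 1 at row 1, column 1; remove that cell from P, ejecting 1. So w(1) = 1. P is now [].

So w = 1 3 2 4 5 6.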